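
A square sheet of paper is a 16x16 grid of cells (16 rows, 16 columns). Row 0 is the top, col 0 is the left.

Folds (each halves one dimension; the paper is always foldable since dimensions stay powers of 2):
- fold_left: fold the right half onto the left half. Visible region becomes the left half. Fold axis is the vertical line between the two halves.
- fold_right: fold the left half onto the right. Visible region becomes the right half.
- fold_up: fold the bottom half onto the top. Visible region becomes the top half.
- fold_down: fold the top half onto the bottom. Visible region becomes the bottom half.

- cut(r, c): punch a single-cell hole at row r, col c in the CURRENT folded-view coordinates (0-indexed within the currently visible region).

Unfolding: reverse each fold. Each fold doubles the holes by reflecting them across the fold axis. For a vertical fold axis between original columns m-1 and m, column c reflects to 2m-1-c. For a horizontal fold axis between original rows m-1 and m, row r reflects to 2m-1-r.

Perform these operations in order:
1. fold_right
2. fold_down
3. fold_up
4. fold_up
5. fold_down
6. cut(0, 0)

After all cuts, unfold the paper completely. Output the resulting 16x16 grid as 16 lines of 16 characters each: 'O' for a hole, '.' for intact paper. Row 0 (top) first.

Answer: .......OO.......
.......OO.......
.......OO.......
.......OO.......
.......OO.......
.......OO.......
.......OO.......
.......OO.......
.......OO.......
.......OO.......
.......OO.......
.......OO.......
.......OO.......
.......OO.......
.......OO.......
.......OO.......

Derivation:
Op 1 fold_right: fold axis v@8; visible region now rows[0,16) x cols[8,16) = 16x8
Op 2 fold_down: fold axis h@8; visible region now rows[8,16) x cols[8,16) = 8x8
Op 3 fold_up: fold axis h@12; visible region now rows[8,12) x cols[8,16) = 4x8
Op 4 fold_up: fold axis h@10; visible region now rows[8,10) x cols[8,16) = 2x8
Op 5 fold_down: fold axis h@9; visible region now rows[9,10) x cols[8,16) = 1x8
Op 6 cut(0, 0): punch at orig (9,8); cuts so far [(9, 8)]; region rows[9,10) x cols[8,16) = 1x8
Unfold 1 (reflect across h@9): 2 holes -> [(8, 8), (9, 8)]
Unfold 2 (reflect across h@10): 4 holes -> [(8, 8), (9, 8), (10, 8), (11, 8)]
Unfold 3 (reflect across h@12): 8 holes -> [(8, 8), (9, 8), (10, 8), (11, 8), (12, 8), (13, 8), (14, 8), (15, 8)]
Unfold 4 (reflect across h@8): 16 holes -> [(0, 8), (1, 8), (2, 8), (3, 8), (4, 8), (5, 8), (6, 8), (7, 8), (8, 8), (9, 8), (10, 8), (11, 8), (12, 8), (13, 8), (14, 8), (15, 8)]
Unfold 5 (reflect across v@8): 32 holes -> [(0, 7), (0, 8), (1, 7), (1, 8), (2, 7), (2, 8), (3, 7), (3, 8), (4, 7), (4, 8), (5, 7), (5, 8), (6, 7), (6, 8), (7, 7), (7, 8), (8, 7), (8, 8), (9, 7), (9, 8), (10, 7), (10, 8), (11, 7), (11, 8), (12, 7), (12, 8), (13, 7), (13, 8), (14, 7), (14, 8), (15, 7), (15, 8)]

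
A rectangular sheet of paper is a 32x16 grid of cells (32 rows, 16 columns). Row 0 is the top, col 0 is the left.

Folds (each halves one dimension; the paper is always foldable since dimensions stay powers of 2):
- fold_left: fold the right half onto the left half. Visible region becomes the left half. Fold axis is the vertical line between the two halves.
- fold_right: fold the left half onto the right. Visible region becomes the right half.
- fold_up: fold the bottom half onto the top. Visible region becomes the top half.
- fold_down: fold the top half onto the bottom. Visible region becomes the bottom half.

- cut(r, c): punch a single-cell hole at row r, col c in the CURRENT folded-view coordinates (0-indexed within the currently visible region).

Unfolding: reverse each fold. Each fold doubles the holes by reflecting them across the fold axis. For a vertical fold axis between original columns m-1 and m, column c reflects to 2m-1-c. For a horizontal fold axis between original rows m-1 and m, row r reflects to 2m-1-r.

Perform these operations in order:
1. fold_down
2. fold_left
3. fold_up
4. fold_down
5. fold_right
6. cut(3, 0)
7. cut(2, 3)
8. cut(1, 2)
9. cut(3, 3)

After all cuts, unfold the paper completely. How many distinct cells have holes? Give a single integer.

Answer: 128

Derivation:
Op 1 fold_down: fold axis h@16; visible region now rows[16,32) x cols[0,16) = 16x16
Op 2 fold_left: fold axis v@8; visible region now rows[16,32) x cols[0,8) = 16x8
Op 3 fold_up: fold axis h@24; visible region now rows[16,24) x cols[0,8) = 8x8
Op 4 fold_down: fold axis h@20; visible region now rows[20,24) x cols[0,8) = 4x8
Op 5 fold_right: fold axis v@4; visible region now rows[20,24) x cols[4,8) = 4x4
Op 6 cut(3, 0): punch at orig (23,4); cuts so far [(23, 4)]; region rows[20,24) x cols[4,8) = 4x4
Op 7 cut(2, 3): punch at orig (22,7); cuts so far [(22, 7), (23, 4)]; region rows[20,24) x cols[4,8) = 4x4
Op 8 cut(1, 2): punch at orig (21,6); cuts so far [(21, 6), (22, 7), (23, 4)]; region rows[20,24) x cols[4,8) = 4x4
Op 9 cut(3, 3): punch at orig (23,7); cuts so far [(21, 6), (22, 7), (23, 4), (23, 7)]; region rows[20,24) x cols[4,8) = 4x4
Unfold 1 (reflect across v@4): 8 holes -> [(21, 1), (21, 6), (22, 0), (22, 7), (23, 0), (23, 3), (23, 4), (23, 7)]
Unfold 2 (reflect across h@20): 16 holes -> [(16, 0), (16, 3), (16, 4), (16, 7), (17, 0), (17, 7), (18, 1), (18, 6), (21, 1), (21, 6), (22, 0), (22, 7), (23, 0), (23, 3), (23, 4), (23, 7)]
Unfold 3 (reflect across h@24): 32 holes -> [(16, 0), (16, 3), (16, 4), (16, 7), (17, 0), (17, 7), (18, 1), (18, 6), (21, 1), (21, 6), (22, 0), (22, 7), (23, 0), (23, 3), (23, 4), (23, 7), (24, 0), (24, 3), (24, 4), (24, 7), (25, 0), (25, 7), (26, 1), (26, 6), (29, 1), (29, 6), (30, 0), (30, 7), (31, 0), (31, 3), (31, 4), (31, 7)]
Unfold 4 (reflect across v@8): 64 holes -> [(16, 0), (16, 3), (16, 4), (16, 7), (16, 8), (16, 11), (16, 12), (16, 15), (17, 0), (17, 7), (17, 8), (17, 15), (18, 1), (18, 6), (18, 9), (18, 14), (21, 1), (21, 6), (21, 9), (21, 14), (22, 0), (22, 7), (22, 8), (22, 15), (23, 0), (23, 3), (23, 4), (23, 7), (23, 8), (23, 11), (23, 12), (23, 15), (24, 0), (24, 3), (24, 4), (24, 7), (24, 8), (24, 11), (24, 12), (24, 15), (25, 0), (25, 7), (25, 8), (25, 15), (26, 1), (26, 6), (26, 9), (26, 14), (29, 1), (29, 6), (29, 9), (29, 14), (30, 0), (30, 7), (30, 8), (30, 15), (31, 0), (31, 3), (31, 4), (31, 7), (31, 8), (31, 11), (31, 12), (31, 15)]
Unfold 5 (reflect across h@16): 128 holes -> [(0, 0), (0, 3), (0, 4), (0, 7), (0, 8), (0, 11), (0, 12), (0, 15), (1, 0), (1, 7), (1, 8), (1, 15), (2, 1), (2, 6), (2, 9), (2, 14), (5, 1), (5, 6), (5, 9), (5, 14), (6, 0), (6, 7), (6, 8), (6, 15), (7, 0), (7, 3), (7, 4), (7, 7), (7, 8), (7, 11), (7, 12), (7, 15), (8, 0), (8, 3), (8, 4), (8, 7), (8, 8), (8, 11), (8, 12), (8, 15), (9, 0), (9, 7), (9, 8), (9, 15), (10, 1), (10, 6), (10, 9), (10, 14), (13, 1), (13, 6), (13, 9), (13, 14), (14, 0), (14, 7), (14, 8), (14, 15), (15, 0), (15, 3), (15, 4), (15, 7), (15, 8), (15, 11), (15, 12), (15, 15), (16, 0), (16, 3), (16, 4), (16, 7), (16, 8), (16, 11), (16, 12), (16, 15), (17, 0), (17, 7), (17, 8), (17, 15), (18, 1), (18, 6), (18, 9), (18, 14), (21, 1), (21, 6), (21, 9), (21, 14), (22, 0), (22, 7), (22, 8), (22, 15), (23, 0), (23, 3), (23, 4), (23, 7), (23, 8), (23, 11), (23, 12), (23, 15), (24, 0), (24, 3), (24, 4), (24, 7), (24, 8), (24, 11), (24, 12), (24, 15), (25, 0), (25, 7), (25, 8), (25, 15), (26, 1), (26, 6), (26, 9), (26, 14), (29, 1), (29, 6), (29, 9), (29, 14), (30, 0), (30, 7), (30, 8), (30, 15), (31, 0), (31, 3), (31, 4), (31, 7), (31, 8), (31, 11), (31, 12), (31, 15)]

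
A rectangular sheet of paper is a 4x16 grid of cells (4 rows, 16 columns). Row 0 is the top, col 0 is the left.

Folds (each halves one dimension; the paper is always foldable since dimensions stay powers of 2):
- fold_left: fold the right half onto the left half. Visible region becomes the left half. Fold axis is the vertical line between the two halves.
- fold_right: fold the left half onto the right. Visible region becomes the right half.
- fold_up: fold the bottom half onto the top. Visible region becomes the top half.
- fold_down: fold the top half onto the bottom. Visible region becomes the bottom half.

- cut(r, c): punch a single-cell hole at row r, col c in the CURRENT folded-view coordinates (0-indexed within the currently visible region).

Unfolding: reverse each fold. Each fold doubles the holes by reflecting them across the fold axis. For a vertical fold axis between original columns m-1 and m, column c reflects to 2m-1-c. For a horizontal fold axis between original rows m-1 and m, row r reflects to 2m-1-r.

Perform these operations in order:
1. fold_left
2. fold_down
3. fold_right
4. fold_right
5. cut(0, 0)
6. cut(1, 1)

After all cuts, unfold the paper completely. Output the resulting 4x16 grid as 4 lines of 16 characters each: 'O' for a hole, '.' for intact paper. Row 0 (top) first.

Answer: O..OO..OO..OO..O
.OO..OO..OO..OO.
.OO..OO..OO..OO.
O..OO..OO..OO..O

Derivation:
Op 1 fold_left: fold axis v@8; visible region now rows[0,4) x cols[0,8) = 4x8
Op 2 fold_down: fold axis h@2; visible region now rows[2,4) x cols[0,8) = 2x8
Op 3 fold_right: fold axis v@4; visible region now rows[2,4) x cols[4,8) = 2x4
Op 4 fold_right: fold axis v@6; visible region now rows[2,4) x cols[6,8) = 2x2
Op 5 cut(0, 0): punch at orig (2,6); cuts so far [(2, 6)]; region rows[2,4) x cols[6,8) = 2x2
Op 6 cut(1, 1): punch at orig (3,7); cuts so far [(2, 6), (3, 7)]; region rows[2,4) x cols[6,8) = 2x2
Unfold 1 (reflect across v@6): 4 holes -> [(2, 5), (2, 6), (3, 4), (3, 7)]
Unfold 2 (reflect across v@4): 8 holes -> [(2, 1), (2, 2), (2, 5), (2, 6), (3, 0), (3, 3), (3, 4), (3, 7)]
Unfold 3 (reflect across h@2): 16 holes -> [(0, 0), (0, 3), (0, 4), (0, 7), (1, 1), (1, 2), (1, 5), (1, 6), (2, 1), (2, 2), (2, 5), (2, 6), (3, 0), (3, 3), (3, 4), (3, 7)]
Unfold 4 (reflect across v@8): 32 holes -> [(0, 0), (0, 3), (0, 4), (0, 7), (0, 8), (0, 11), (0, 12), (0, 15), (1, 1), (1, 2), (1, 5), (1, 6), (1, 9), (1, 10), (1, 13), (1, 14), (2, 1), (2, 2), (2, 5), (2, 6), (2, 9), (2, 10), (2, 13), (2, 14), (3, 0), (3, 3), (3, 4), (3, 7), (3, 8), (3, 11), (3, 12), (3, 15)]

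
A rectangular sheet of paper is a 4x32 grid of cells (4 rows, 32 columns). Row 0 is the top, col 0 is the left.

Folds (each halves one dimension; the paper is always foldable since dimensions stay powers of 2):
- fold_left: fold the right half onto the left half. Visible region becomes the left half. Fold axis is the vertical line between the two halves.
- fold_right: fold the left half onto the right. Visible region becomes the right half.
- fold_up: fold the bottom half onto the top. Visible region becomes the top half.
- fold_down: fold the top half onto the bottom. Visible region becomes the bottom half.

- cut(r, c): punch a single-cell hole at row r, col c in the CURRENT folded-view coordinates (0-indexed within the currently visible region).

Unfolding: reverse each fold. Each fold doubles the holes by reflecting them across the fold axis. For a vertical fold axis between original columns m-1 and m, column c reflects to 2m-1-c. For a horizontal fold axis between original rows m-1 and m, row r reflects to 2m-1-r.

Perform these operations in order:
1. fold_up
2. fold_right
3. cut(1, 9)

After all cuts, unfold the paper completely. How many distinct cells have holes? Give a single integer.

Answer: 4

Derivation:
Op 1 fold_up: fold axis h@2; visible region now rows[0,2) x cols[0,32) = 2x32
Op 2 fold_right: fold axis v@16; visible region now rows[0,2) x cols[16,32) = 2x16
Op 3 cut(1, 9): punch at orig (1,25); cuts so far [(1, 25)]; region rows[0,2) x cols[16,32) = 2x16
Unfold 1 (reflect across v@16): 2 holes -> [(1, 6), (1, 25)]
Unfold 2 (reflect across h@2): 4 holes -> [(1, 6), (1, 25), (2, 6), (2, 25)]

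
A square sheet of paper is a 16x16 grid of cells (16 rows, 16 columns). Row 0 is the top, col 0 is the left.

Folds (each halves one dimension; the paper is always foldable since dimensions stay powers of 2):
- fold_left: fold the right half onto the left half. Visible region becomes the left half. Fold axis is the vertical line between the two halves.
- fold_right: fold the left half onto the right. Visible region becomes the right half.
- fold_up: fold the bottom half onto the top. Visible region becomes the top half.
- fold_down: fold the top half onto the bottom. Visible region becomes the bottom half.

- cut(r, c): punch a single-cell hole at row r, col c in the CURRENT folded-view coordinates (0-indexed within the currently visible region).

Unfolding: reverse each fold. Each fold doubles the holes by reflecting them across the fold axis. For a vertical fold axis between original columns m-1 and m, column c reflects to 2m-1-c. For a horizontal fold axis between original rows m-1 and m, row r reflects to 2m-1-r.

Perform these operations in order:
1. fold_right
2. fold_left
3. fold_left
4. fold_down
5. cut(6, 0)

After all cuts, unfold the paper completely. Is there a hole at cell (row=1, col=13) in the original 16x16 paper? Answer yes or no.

Op 1 fold_right: fold axis v@8; visible region now rows[0,16) x cols[8,16) = 16x8
Op 2 fold_left: fold axis v@12; visible region now rows[0,16) x cols[8,12) = 16x4
Op 3 fold_left: fold axis v@10; visible region now rows[0,16) x cols[8,10) = 16x2
Op 4 fold_down: fold axis h@8; visible region now rows[8,16) x cols[8,10) = 8x2
Op 5 cut(6, 0): punch at orig (14,8); cuts so far [(14, 8)]; region rows[8,16) x cols[8,10) = 8x2
Unfold 1 (reflect across h@8): 2 holes -> [(1, 8), (14, 8)]
Unfold 2 (reflect across v@10): 4 holes -> [(1, 8), (1, 11), (14, 8), (14, 11)]
Unfold 3 (reflect across v@12): 8 holes -> [(1, 8), (1, 11), (1, 12), (1, 15), (14, 8), (14, 11), (14, 12), (14, 15)]
Unfold 4 (reflect across v@8): 16 holes -> [(1, 0), (1, 3), (1, 4), (1, 7), (1, 8), (1, 11), (1, 12), (1, 15), (14, 0), (14, 3), (14, 4), (14, 7), (14, 8), (14, 11), (14, 12), (14, 15)]
Holes: [(1, 0), (1, 3), (1, 4), (1, 7), (1, 8), (1, 11), (1, 12), (1, 15), (14, 0), (14, 3), (14, 4), (14, 7), (14, 8), (14, 11), (14, 12), (14, 15)]

Answer: no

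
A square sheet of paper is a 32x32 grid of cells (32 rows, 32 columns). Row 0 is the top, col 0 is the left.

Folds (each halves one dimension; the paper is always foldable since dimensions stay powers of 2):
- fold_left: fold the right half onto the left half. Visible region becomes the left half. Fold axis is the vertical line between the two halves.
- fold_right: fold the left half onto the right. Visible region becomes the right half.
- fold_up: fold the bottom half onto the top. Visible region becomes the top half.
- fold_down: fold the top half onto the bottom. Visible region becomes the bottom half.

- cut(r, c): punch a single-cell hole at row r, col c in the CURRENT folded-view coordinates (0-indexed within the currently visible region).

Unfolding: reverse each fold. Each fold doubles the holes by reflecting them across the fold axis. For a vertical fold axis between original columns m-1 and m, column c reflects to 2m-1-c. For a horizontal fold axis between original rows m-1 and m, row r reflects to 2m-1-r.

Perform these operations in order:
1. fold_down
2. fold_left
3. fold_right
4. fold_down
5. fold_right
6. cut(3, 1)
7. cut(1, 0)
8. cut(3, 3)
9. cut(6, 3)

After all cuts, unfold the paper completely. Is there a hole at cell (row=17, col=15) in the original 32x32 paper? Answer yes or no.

Op 1 fold_down: fold axis h@16; visible region now rows[16,32) x cols[0,32) = 16x32
Op 2 fold_left: fold axis v@16; visible region now rows[16,32) x cols[0,16) = 16x16
Op 3 fold_right: fold axis v@8; visible region now rows[16,32) x cols[8,16) = 16x8
Op 4 fold_down: fold axis h@24; visible region now rows[24,32) x cols[8,16) = 8x8
Op 5 fold_right: fold axis v@12; visible region now rows[24,32) x cols[12,16) = 8x4
Op 6 cut(3, 1): punch at orig (27,13); cuts so far [(27, 13)]; region rows[24,32) x cols[12,16) = 8x4
Op 7 cut(1, 0): punch at orig (25,12); cuts so far [(25, 12), (27, 13)]; region rows[24,32) x cols[12,16) = 8x4
Op 8 cut(3, 3): punch at orig (27,15); cuts so far [(25, 12), (27, 13), (27, 15)]; region rows[24,32) x cols[12,16) = 8x4
Op 9 cut(6, 3): punch at orig (30,15); cuts so far [(25, 12), (27, 13), (27, 15), (30, 15)]; region rows[24,32) x cols[12,16) = 8x4
Unfold 1 (reflect across v@12): 8 holes -> [(25, 11), (25, 12), (27, 8), (27, 10), (27, 13), (27, 15), (30, 8), (30, 15)]
Unfold 2 (reflect across h@24): 16 holes -> [(17, 8), (17, 15), (20, 8), (20, 10), (20, 13), (20, 15), (22, 11), (22, 12), (25, 11), (25, 12), (27, 8), (27, 10), (27, 13), (27, 15), (30, 8), (30, 15)]
Unfold 3 (reflect across v@8): 32 holes -> [(17, 0), (17, 7), (17, 8), (17, 15), (20, 0), (20, 2), (20, 5), (20, 7), (20, 8), (20, 10), (20, 13), (20, 15), (22, 3), (22, 4), (22, 11), (22, 12), (25, 3), (25, 4), (25, 11), (25, 12), (27, 0), (27, 2), (27, 5), (27, 7), (27, 8), (27, 10), (27, 13), (27, 15), (30, 0), (30, 7), (30, 8), (30, 15)]
Unfold 4 (reflect across v@16): 64 holes -> [(17, 0), (17, 7), (17, 8), (17, 15), (17, 16), (17, 23), (17, 24), (17, 31), (20, 0), (20, 2), (20, 5), (20, 7), (20, 8), (20, 10), (20, 13), (20, 15), (20, 16), (20, 18), (20, 21), (20, 23), (20, 24), (20, 26), (20, 29), (20, 31), (22, 3), (22, 4), (22, 11), (22, 12), (22, 19), (22, 20), (22, 27), (22, 28), (25, 3), (25, 4), (25, 11), (25, 12), (25, 19), (25, 20), (25, 27), (25, 28), (27, 0), (27, 2), (27, 5), (27, 7), (27, 8), (27, 10), (27, 13), (27, 15), (27, 16), (27, 18), (27, 21), (27, 23), (27, 24), (27, 26), (27, 29), (27, 31), (30, 0), (30, 7), (30, 8), (30, 15), (30, 16), (30, 23), (30, 24), (30, 31)]
Unfold 5 (reflect across h@16): 128 holes -> [(1, 0), (1, 7), (1, 8), (1, 15), (1, 16), (1, 23), (1, 24), (1, 31), (4, 0), (4, 2), (4, 5), (4, 7), (4, 8), (4, 10), (4, 13), (4, 15), (4, 16), (4, 18), (4, 21), (4, 23), (4, 24), (4, 26), (4, 29), (4, 31), (6, 3), (6, 4), (6, 11), (6, 12), (6, 19), (6, 20), (6, 27), (6, 28), (9, 3), (9, 4), (9, 11), (9, 12), (9, 19), (9, 20), (9, 27), (9, 28), (11, 0), (11, 2), (11, 5), (11, 7), (11, 8), (11, 10), (11, 13), (11, 15), (11, 16), (11, 18), (11, 21), (11, 23), (11, 24), (11, 26), (11, 29), (11, 31), (14, 0), (14, 7), (14, 8), (14, 15), (14, 16), (14, 23), (14, 24), (14, 31), (17, 0), (17, 7), (17, 8), (17, 15), (17, 16), (17, 23), (17, 24), (17, 31), (20, 0), (20, 2), (20, 5), (20, 7), (20, 8), (20, 10), (20, 13), (20, 15), (20, 16), (20, 18), (20, 21), (20, 23), (20, 24), (20, 26), (20, 29), (20, 31), (22, 3), (22, 4), (22, 11), (22, 12), (22, 19), (22, 20), (22, 27), (22, 28), (25, 3), (25, 4), (25, 11), (25, 12), (25, 19), (25, 20), (25, 27), (25, 28), (27, 0), (27, 2), (27, 5), (27, 7), (27, 8), (27, 10), (27, 13), (27, 15), (27, 16), (27, 18), (27, 21), (27, 23), (27, 24), (27, 26), (27, 29), (27, 31), (30, 0), (30, 7), (30, 8), (30, 15), (30, 16), (30, 23), (30, 24), (30, 31)]
Holes: [(1, 0), (1, 7), (1, 8), (1, 15), (1, 16), (1, 23), (1, 24), (1, 31), (4, 0), (4, 2), (4, 5), (4, 7), (4, 8), (4, 10), (4, 13), (4, 15), (4, 16), (4, 18), (4, 21), (4, 23), (4, 24), (4, 26), (4, 29), (4, 31), (6, 3), (6, 4), (6, 11), (6, 12), (6, 19), (6, 20), (6, 27), (6, 28), (9, 3), (9, 4), (9, 11), (9, 12), (9, 19), (9, 20), (9, 27), (9, 28), (11, 0), (11, 2), (11, 5), (11, 7), (11, 8), (11, 10), (11, 13), (11, 15), (11, 16), (11, 18), (11, 21), (11, 23), (11, 24), (11, 26), (11, 29), (11, 31), (14, 0), (14, 7), (14, 8), (14, 15), (14, 16), (14, 23), (14, 24), (14, 31), (17, 0), (17, 7), (17, 8), (17, 15), (17, 16), (17, 23), (17, 24), (17, 31), (20, 0), (20, 2), (20, 5), (20, 7), (20, 8), (20, 10), (20, 13), (20, 15), (20, 16), (20, 18), (20, 21), (20, 23), (20, 24), (20, 26), (20, 29), (20, 31), (22, 3), (22, 4), (22, 11), (22, 12), (22, 19), (22, 20), (22, 27), (22, 28), (25, 3), (25, 4), (25, 11), (25, 12), (25, 19), (25, 20), (25, 27), (25, 28), (27, 0), (27, 2), (27, 5), (27, 7), (27, 8), (27, 10), (27, 13), (27, 15), (27, 16), (27, 18), (27, 21), (27, 23), (27, 24), (27, 26), (27, 29), (27, 31), (30, 0), (30, 7), (30, 8), (30, 15), (30, 16), (30, 23), (30, 24), (30, 31)]

Answer: yes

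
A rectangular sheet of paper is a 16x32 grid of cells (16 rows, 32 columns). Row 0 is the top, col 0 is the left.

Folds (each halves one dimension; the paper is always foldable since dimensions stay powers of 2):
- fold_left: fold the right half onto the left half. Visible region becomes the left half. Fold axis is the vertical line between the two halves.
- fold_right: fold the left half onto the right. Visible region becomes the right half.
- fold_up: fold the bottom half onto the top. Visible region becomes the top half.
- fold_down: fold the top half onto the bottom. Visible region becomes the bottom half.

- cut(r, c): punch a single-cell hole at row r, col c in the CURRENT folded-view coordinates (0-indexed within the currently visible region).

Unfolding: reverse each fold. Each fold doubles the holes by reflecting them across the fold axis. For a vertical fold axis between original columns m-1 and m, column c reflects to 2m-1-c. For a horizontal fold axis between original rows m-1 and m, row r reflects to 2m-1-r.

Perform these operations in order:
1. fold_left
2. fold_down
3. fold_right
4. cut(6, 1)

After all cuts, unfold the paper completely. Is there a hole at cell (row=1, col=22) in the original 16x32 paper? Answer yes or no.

Answer: yes

Derivation:
Op 1 fold_left: fold axis v@16; visible region now rows[0,16) x cols[0,16) = 16x16
Op 2 fold_down: fold axis h@8; visible region now rows[8,16) x cols[0,16) = 8x16
Op 3 fold_right: fold axis v@8; visible region now rows[8,16) x cols[8,16) = 8x8
Op 4 cut(6, 1): punch at orig (14,9); cuts so far [(14, 9)]; region rows[8,16) x cols[8,16) = 8x8
Unfold 1 (reflect across v@8): 2 holes -> [(14, 6), (14, 9)]
Unfold 2 (reflect across h@8): 4 holes -> [(1, 6), (1, 9), (14, 6), (14, 9)]
Unfold 3 (reflect across v@16): 8 holes -> [(1, 6), (1, 9), (1, 22), (1, 25), (14, 6), (14, 9), (14, 22), (14, 25)]
Holes: [(1, 6), (1, 9), (1, 22), (1, 25), (14, 6), (14, 9), (14, 22), (14, 25)]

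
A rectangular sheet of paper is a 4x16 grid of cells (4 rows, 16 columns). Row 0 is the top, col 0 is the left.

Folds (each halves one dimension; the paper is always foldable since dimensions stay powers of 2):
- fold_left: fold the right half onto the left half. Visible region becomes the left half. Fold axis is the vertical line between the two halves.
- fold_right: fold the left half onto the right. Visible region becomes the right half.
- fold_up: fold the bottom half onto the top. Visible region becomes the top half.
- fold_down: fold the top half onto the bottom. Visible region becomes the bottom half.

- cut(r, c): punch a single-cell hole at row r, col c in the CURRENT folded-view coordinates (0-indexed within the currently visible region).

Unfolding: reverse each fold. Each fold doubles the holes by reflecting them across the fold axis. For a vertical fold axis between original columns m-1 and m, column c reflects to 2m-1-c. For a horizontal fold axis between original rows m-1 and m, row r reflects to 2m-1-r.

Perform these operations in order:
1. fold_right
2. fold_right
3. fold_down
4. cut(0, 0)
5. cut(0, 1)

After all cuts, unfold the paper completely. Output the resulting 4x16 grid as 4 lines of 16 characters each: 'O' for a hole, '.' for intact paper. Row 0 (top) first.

Answer: ................
..OOOO....OOOO..
..OOOO....OOOO..
................

Derivation:
Op 1 fold_right: fold axis v@8; visible region now rows[0,4) x cols[8,16) = 4x8
Op 2 fold_right: fold axis v@12; visible region now rows[0,4) x cols[12,16) = 4x4
Op 3 fold_down: fold axis h@2; visible region now rows[2,4) x cols[12,16) = 2x4
Op 4 cut(0, 0): punch at orig (2,12); cuts so far [(2, 12)]; region rows[2,4) x cols[12,16) = 2x4
Op 5 cut(0, 1): punch at orig (2,13); cuts so far [(2, 12), (2, 13)]; region rows[2,4) x cols[12,16) = 2x4
Unfold 1 (reflect across h@2): 4 holes -> [(1, 12), (1, 13), (2, 12), (2, 13)]
Unfold 2 (reflect across v@12): 8 holes -> [(1, 10), (1, 11), (1, 12), (1, 13), (2, 10), (2, 11), (2, 12), (2, 13)]
Unfold 3 (reflect across v@8): 16 holes -> [(1, 2), (1, 3), (1, 4), (1, 5), (1, 10), (1, 11), (1, 12), (1, 13), (2, 2), (2, 3), (2, 4), (2, 5), (2, 10), (2, 11), (2, 12), (2, 13)]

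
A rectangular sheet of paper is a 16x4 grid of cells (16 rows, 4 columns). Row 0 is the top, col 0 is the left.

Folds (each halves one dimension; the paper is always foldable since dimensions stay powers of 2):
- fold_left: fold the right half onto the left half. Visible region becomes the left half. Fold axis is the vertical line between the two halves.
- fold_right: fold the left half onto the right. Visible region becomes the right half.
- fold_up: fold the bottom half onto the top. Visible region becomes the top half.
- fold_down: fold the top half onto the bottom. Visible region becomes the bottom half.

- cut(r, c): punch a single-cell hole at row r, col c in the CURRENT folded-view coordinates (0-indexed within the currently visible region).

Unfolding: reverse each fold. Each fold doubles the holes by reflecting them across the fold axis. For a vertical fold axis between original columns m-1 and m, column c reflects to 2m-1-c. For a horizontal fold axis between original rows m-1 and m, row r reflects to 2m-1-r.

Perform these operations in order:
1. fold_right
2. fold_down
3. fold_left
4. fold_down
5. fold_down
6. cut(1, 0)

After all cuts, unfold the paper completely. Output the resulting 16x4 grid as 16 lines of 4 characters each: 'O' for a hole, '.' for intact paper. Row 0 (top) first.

Answer: OOOO
....
....
OOOO
OOOO
....
....
OOOO
OOOO
....
....
OOOO
OOOO
....
....
OOOO

Derivation:
Op 1 fold_right: fold axis v@2; visible region now rows[0,16) x cols[2,4) = 16x2
Op 2 fold_down: fold axis h@8; visible region now rows[8,16) x cols[2,4) = 8x2
Op 3 fold_left: fold axis v@3; visible region now rows[8,16) x cols[2,3) = 8x1
Op 4 fold_down: fold axis h@12; visible region now rows[12,16) x cols[2,3) = 4x1
Op 5 fold_down: fold axis h@14; visible region now rows[14,16) x cols[2,3) = 2x1
Op 6 cut(1, 0): punch at orig (15,2); cuts so far [(15, 2)]; region rows[14,16) x cols[2,3) = 2x1
Unfold 1 (reflect across h@14): 2 holes -> [(12, 2), (15, 2)]
Unfold 2 (reflect across h@12): 4 holes -> [(8, 2), (11, 2), (12, 2), (15, 2)]
Unfold 3 (reflect across v@3): 8 holes -> [(8, 2), (8, 3), (11, 2), (11, 3), (12, 2), (12, 3), (15, 2), (15, 3)]
Unfold 4 (reflect across h@8): 16 holes -> [(0, 2), (0, 3), (3, 2), (3, 3), (4, 2), (4, 3), (7, 2), (7, 3), (8, 2), (8, 3), (11, 2), (11, 3), (12, 2), (12, 3), (15, 2), (15, 3)]
Unfold 5 (reflect across v@2): 32 holes -> [(0, 0), (0, 1), (0, 2), (0, 3), (3, 0), (3, 1), (3, 2), (3, 3), (4, 0), (4, 1), (4, 2), (4, 3), (7, 0), (7, 1), (7, 2), (7, 3), (8, 0), (8, 1), (8, 2), (8, 3), (11, 0), (11, 1), (11, 2), (11, 3), (12, 0), (12, 1), (12, 2), (12, 3), (15, 0), (15, 1), (15, 2), (15, 3)]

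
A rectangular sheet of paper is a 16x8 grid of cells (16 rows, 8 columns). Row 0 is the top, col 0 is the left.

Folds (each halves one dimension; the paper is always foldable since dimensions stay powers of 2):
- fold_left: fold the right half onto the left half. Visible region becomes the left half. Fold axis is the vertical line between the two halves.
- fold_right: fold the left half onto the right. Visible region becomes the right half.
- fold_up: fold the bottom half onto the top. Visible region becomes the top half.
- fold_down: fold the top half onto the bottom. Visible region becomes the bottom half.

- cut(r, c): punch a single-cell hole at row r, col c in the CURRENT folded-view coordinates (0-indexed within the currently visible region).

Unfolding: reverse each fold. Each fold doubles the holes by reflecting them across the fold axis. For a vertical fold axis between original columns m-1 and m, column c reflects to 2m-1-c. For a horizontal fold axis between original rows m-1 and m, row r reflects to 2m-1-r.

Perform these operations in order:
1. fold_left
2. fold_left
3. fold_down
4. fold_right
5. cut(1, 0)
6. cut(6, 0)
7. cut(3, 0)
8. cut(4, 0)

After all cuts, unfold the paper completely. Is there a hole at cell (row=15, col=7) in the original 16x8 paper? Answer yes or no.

Op 1 fold_left: fold axis v@4; visible region now rows[0,16) x cols[0,4) = 16x4
Op 2 fold_left: fold axis v@2; visible region now rows[0,16) x cols[0,2) = 16x2
Op 3 fold_down: fold axis h@8; visible region now rows[8,16) x cols[0,2) = 8x2
Op 4 fold_right: fold axis v@1; visible region now rows[8,16) x cols[1,2) = 8x1
Op 5 cut(1, 0): punch at orig (9,1); cuts so far [(9, 1)]; region rows[8,16) x cols[1,2) = 8x1
Op 6 cut(6, 0): punch at orig (14,1); cuts so far [(9, 1), (14, 1)]; region rows[8,16) x cols[1,2) = 8x1
Op 7 cut(3, 0): punch at orig (11,1); cuts so far [(9, 1), (11, 1), (14, 1)]; region rows[8,16) x cols[1,2) = 8x1
Op 8 cut(4, 0): punch at orig (12,1); cuts so far [(9, 1), (11, 1), (12, 1), (14, 1)]; region rows[8,16) x cols[1,2) = 8x1
Unfold 1 (reflect across v@1): 8 holes -> [(9, 0), (9, 1), (11, 0), (11, 1), (12, 0), (12, 1), (14, 0), (14, 1)]
Unfold 2 (reflect across h@8): 16 holes -> [(1, 0), (1, 1), (3, 0), (3, 1), (4, 0), (4, 1), (6, 0), (6, 1), (9, 0), (9, 1), (11, 0), (11, 1), (12, 0), (12, 1), (14, 0), (14, 1)]
Unfold 3 (reflect across v@2): 32 holes -> [(1, 0), (1, 1), (1, 2), (1, 3), (3, 0), (3, 1), (3, 2), (3, 3), (4, 0), (4, 1), (4, 2), (4, 3), (6, 0), (6, 1), (6, 2), (6, 3), (9, 0), (9, 1), (9, 2), (9, 3), (11, 0), (11, 1), (11, 2), (11, 3), (12, 0), (12, 1), (12, 2), (12, 3), (14, 0), (14, 1), (14, 2), (14, 3)]
Unfold 4 (reflect across v@4): 64 holes -> [(1, 0), (1, 1), (1, 2), (1, 3), (1, 4), (1, 5), (1, 6), (1, 7), (3, 0), (3, 1), (3, 2), (3, 3), (3, 4), (3, 5), (3, 6), (3, 7), (4, 0), (4, 1), (4, 2), (4, 3), (4, 4), (4, 5), (4, 6), (4, 7), (6, 0), (6, 1), (6, 2), (6, 3), (6, 4), (6, 5), (6, 6), (6, 7), (9, 0), (9, 1), (9, 2), (9, 3), (9, 4), (9, 5), (9, 6), (9, 7), (11, 0), (11, 1), (11, 2), (11, 3), (11, 4), (11, 5), (11, 6), (11, 7), (12, 0), (12, 1), (12, 2), (12, 3), (12, 4), (12, 5), (12, 6), (12, 7), (14, 0), (14, 1), (14, 2), (14, 3), (14, 4), (14, 5), (14, 6), (14, 7)]
Holes: [(1, 0), (1, 1), (1, 2), (1, 3), (1, 4), (1, 5), (1, 6), (1, 7), (3, 0), (3, 1), (3, 2), (3, 3), (3, 4), (3, 5), (3, 6), (3, 7), (4, 0), (4, 1), (4, 2), (4, 3), (4, 4), (4, 5), (4, 6), (4, 7), (6, 0), (6, 1), (6, 2), (6, 3), (6, 4), (6, 5), (6, 6), (6, 7), (9, 0), (9, 1), (9, 2), (9, 3), (9, 4), (9, 5), (9, 6), (9, 7), (11, 0), (11, 1), (11, 2), (11, 3), (11, 4), (11, 5), (11, 6), (11, 7), (12, 0), (12, 1), (12, 2), (12, 3), (12, 4), (12, 5), (12, 6), (12, 7), (14, 0), (14, 1), (14, 2), (14, 3), (14, 4), (14, 5), (14, 6), (14, 7)]

Answer: no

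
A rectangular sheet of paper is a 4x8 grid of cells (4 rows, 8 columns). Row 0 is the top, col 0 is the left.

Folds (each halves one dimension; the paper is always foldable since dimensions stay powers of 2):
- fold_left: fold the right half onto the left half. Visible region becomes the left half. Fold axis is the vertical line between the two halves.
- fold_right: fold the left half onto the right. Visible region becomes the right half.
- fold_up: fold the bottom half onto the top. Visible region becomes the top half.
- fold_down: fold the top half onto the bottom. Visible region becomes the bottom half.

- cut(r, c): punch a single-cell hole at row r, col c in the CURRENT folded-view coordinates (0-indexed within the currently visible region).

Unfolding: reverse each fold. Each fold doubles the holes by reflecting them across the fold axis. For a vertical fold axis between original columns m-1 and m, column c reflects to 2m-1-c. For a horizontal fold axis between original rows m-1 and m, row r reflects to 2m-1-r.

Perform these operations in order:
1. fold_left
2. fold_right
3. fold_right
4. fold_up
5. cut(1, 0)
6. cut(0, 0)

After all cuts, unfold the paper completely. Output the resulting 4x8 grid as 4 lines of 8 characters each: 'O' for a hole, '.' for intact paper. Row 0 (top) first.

Answer: OOOOOOOO
OOOOOOOO
OOOOOOOO
OOOOOOOO

Derivation:
Op 1 fold_left: fold axis v@4; visible region now rows[0,4) x cols[0,4) = 4x4
Op 2 fold_right: fold axis v@2; visible region now rows[0,4) x cols[2,4) = 4x2
Op 3 fold_right: fold axis v@3; visible region now rows[0,4) x cols[3,4) = 4x1
Op 4 fold_up: fold axis h@2; visible region now rows[0,2) x cols[3,4) = 2x1
Op 5 cut(1, 0): punch at orig (1,3); cuts so far [(1, 3)]; region rows[0,2) x cols[3,4) = 2x1
Op 6 cut(0, 0): punch at orig (0,3); cuts so far [(0, 3), (1, 3)]; region rows[0,2) x cols[3,4) = 2x1
Unfold 1 (reflect across h@2): 4 holes -> [(0, 3), (1, 3), (2, 3), (3, 3)]
Unfold 2 (reflect across v@3): 8 holes -> [(0, 2), (0, 3), (1, 2), (1, 3), (2, 2), (2, 3), (3, 2), (3, 3)]
Unfold 3 (reflect across v@2): 16 holes -> [(0, 0), (0, 1), (0, 2), (0, 3), (1, 0), (1, 1), (1, 2), (1, 3), (2, 0), (2, 1), (2, 2), (2, 3), (3, 0), (3, 1), (3, 2), (3, 3)]
Unfold 4 (reflect across v@4): 32 holes -> [(0, 0), (0, 1), (0, 2), (0, 3), (0, 4), (0, 5), (0, 6), (0, 7), (1, 0), (1, 1), (1, 2), (1, 3), (1, 4), (1, 5), (1, 6), (1, 7), (2, 0), (2, 1), (2, 2), (2, 3), (2, 4), (2, 5), (2, 6), (2, 7), (3, 0), (3, 1), (3, 2), (3, 3), (3, 4), (3, 5), (3, 6), (3, 7)]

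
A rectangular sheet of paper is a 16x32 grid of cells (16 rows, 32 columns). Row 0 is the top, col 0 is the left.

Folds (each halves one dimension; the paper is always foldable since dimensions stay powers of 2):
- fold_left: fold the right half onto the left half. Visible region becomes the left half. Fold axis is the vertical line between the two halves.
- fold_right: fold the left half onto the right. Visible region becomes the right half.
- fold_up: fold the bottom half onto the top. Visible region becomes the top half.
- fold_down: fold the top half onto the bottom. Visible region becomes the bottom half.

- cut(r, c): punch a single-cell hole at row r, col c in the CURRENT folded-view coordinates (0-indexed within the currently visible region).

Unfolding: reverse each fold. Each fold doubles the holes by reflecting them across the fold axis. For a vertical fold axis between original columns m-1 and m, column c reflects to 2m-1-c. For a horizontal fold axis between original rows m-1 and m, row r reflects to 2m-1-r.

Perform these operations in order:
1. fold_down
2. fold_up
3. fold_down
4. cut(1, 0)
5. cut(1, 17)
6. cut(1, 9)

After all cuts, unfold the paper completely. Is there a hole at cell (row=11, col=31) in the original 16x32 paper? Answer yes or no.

Op 1 fold_down: fold axis h@8; visible region now rows[8,16) x cols[0,32) = 8x32
Op 2 fold_up: fold axis h@12; visible region now rows[8,12) x cols[0,32) = 4x32
Op 3 fold_down: fold axis h@10; visible region now rows[10,12) x cols[0,32) = 2x32
Op 4 cut(1, 0): punch at orig (11,0); cuts so far [(11, 0)]; region rows[10,12) x cols[0,32) = 2x32
Op 5 cut(1, 17): punch at orig (11,17); cuts so far [(11, 0), (11, 17)]; region rows[10,12) x cols[0,32) = 2x32
Op 6 cut(1, 9): punch at orig (11,9); cuts so far [(11, 0), (11, 9), (11, 17)]; region rows[10,12) x cols[0,32) = 2x32
Unfold 1 (reflect across h@10): 6 holes -> [(8, 0), (8, 9), (8, 17), (11, 0), (11, 9), (11, 17)]
Unfold 2 (reflect across h@12): 12 holes -> [(8, 0), (8, 9), (8, 17), (11, 0), (11, 9), (11, 17), (12, 0), (12, 9), (12, 17), (15, 0), (15, 9), (15, 17)]
Unfold 3 (reflect across h@8): 24 holes -> [(0, 0), (0, 9), (0, 17), (3, 0), (3, 9), (3, 17), (4, 0), (4, 9), (4, 17), (7, 0), (7, 9), (7, 17), (8, 0), (8, 9), (8, 17), (11, 0), (11, 9), (11, 17), (12, 0), (12, 9), (12, 17), (15, 0), (15, 9), (15, 17)]
Holes: [(0, 0), (0, 9), (0, 17), (3, 0), (3, 9), (3, 17), (4, 0), (4, 9), (4, 17), (7, 0), (7, 9), (7, 17), (8, 0), (8, 9), (8, 17), (11, 0), (11, 9), (11, 17), (12, 0), (12, 9), (12, 17), (15, 0), (15, 9), (15, 17)]

Answer: no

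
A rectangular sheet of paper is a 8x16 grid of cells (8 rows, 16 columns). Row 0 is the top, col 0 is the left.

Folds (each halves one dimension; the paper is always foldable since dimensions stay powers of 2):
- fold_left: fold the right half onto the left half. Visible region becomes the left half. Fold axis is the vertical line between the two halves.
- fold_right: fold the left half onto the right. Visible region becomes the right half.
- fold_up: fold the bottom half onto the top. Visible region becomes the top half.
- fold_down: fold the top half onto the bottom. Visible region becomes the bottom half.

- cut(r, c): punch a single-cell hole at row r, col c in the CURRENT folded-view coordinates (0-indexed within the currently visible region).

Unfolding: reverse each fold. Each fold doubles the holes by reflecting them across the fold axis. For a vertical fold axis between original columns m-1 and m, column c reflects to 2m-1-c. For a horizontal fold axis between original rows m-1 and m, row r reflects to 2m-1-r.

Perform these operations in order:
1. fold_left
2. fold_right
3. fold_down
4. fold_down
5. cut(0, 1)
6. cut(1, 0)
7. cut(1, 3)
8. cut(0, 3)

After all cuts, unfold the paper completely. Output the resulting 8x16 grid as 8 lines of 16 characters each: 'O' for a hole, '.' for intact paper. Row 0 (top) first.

Answer: O..OO..OO..OO..O
O.O..O.OO.O..O.O
O.O..O.OO.O..O.O
O..OO..OO..OO..O
O..OO..OO..OO..O
O.O..O.OO.O..O.O
O.O..O.OO.O..O.O
O..OO..OO..OO..O

Derivation:
Op 1 fold_left: fold axis v@8; visible region now rows[0,8) x cols[0,8) = 8x8
Op 2 fold_right: fold axis v@4; visible region now rows[0,8) x cols[4,8) = 8x4
Op 3 fold_down: fold axis h@4; visible region now rows[4,8) x cols[4,8) = 4x4
Op 4 fold_down: fold axis h@6; visible region now rows[6,8) x cols[4,8) = 2x4
Op 5 cut(0, 1): punch at orig (6,5); cuts so far [(6, 5)]; region rows[6,8) x cols[4,8) = 2x4
Op 6 cut(1, 0): punch at orig (7,4); cuts so far [(6, 5), (7, 4)]; region rows[6,8) x cols[4,8) = 2x4
Op 7 cut(1, 3): punch at orig (7,7); cuts so far [(6, 5), (7, 4), (7, 7)]; region rows[6,8) x cols[4,8) = 2x4
Op 8 cut(0, 3): punch at orig (6,7); cuts so far [(6, 5), (6, 7), (7, 4), (7, 7)]; region rows[6,8) x cols[4,8) = 2x4
Unfold 1 (reflect across h@6): 8 holes -> [(4, 4), (4, 7), (5, 5), (5, 7), (6, 5), (6, 7), (7, 4), (7, 7)]
Unfold 2 (reflect across h@4): 16 holes -> [(0, 4), (0, 7), (1, 5), (1, 7), (2, 5), (2, 7), (3, 4), (3, 7), (4, 4), (4, 7), (5, 5), (5, 7), (6, 5), (6, 7), (7, 4), (7, 7)]
Unfold 3 (reflect across v@4): 32 holes -> [(0, 0), (0, 3), (0, 4), (0, 7), (1, 0), (1, 2), (1, 5), (1, 7), (2, 0), (2, 2), (2, 5), (2, 7), (3, 0), (3, 3), (3, 4), (3, 7), (4, 0), (4, 3), (4, 4), (4, 7), (5, 0), (5, 2), (5, 5), (5, 7), (6, 0), (6, 2), (6, 5), (6, 7), (7, 0), (7, 3), (7, 4), (7, 7)]
Unfold 4 (reflect across v@8): 64 holes -> [(0, 0), (0, 3), (0, 4), (0, 7), (0, 8), (0, 11), (0, 12), (0, 15), (1, 0), (1, 2), (1, 5), (1, 7), (1, 8), (1, 10), (1, 13), (1, 15), (2, 0), (2, 2), (2, 5), (2, 7), (2, 8), (2, 10), (2, 13), (2, 15), (3, 0), (3, 3), (3, 4), (3, 7), (3, 8), (3, 11), (3, 12), (3, 15), (4, 0), (4, 3), (4, 4), (4, 7), (4, 8), (4, 11), (4, 12), (4, 15), (5, 0), (5, 2), (5, 5), (5, 7), (5, 8), (5, 10), (5, 13), (5, 15), (6, 0), (6, 2), (6, 5), (6, 7), (6, 8), (6, 10), (6, 13), (6, 15), (7, 0), (7, 3), (7, 4), (7, 7), (7, 8), (7, 11), (7, 12), (7, 15)]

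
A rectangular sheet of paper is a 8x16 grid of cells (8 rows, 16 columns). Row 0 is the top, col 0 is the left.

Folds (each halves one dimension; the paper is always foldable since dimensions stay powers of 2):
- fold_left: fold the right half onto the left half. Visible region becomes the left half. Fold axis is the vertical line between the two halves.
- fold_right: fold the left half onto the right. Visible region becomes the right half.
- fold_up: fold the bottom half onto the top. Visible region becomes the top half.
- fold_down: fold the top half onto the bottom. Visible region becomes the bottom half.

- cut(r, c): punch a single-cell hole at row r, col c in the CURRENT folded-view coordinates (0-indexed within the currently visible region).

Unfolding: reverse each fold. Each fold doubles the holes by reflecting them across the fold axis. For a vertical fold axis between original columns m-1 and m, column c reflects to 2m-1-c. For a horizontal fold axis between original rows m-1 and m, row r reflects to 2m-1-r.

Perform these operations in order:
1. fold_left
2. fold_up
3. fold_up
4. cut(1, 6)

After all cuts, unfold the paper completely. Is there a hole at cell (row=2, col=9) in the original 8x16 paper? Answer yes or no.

Op 1 fold_left: fold axis v@8; visible region now rows[0,8) x cols[0,8) = 8x8
Op 2 fold_up: fold axis h@4; visible region now rows[0,4) x cols[0,8) = 4x8
Op 3 fold_up: fold axis h@2; visible region now rows[0,2) x cols[0,8) = 2x8
Op 4 cut(1, 6): punch at orig (1,6); cuts so far [(1, 6)]; region rows[0,2) x cols[0,8) = 2x8
Unfold 1 (reflect across h@2): 2 holes -> [(1, 6), (2, 6)]
Unfold 2 (reflect across h@4): 4 holes -> [(1, 6), (2, 6), (5, 6), (6, 6)]
Unfold 3 (reflect across v@8): 8 holes -> [(1, 6), (1, 9), (2, 6), (2, 9), (5, 6), (5, 9), (6, 6), (6, 9)]
Holes: [(1, 6), (1, 9), (2, 6), (2, 9), (5, 6), (5, 9), (6, 6), (6, 9)]

Answer: yes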